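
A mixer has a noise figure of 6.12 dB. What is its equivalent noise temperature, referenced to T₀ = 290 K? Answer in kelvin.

F = 10^(6.12/10) = 4.09261
T_e = (F − 1)·T₀ = (4.09261 − 1) × 290 = 897 K

897 K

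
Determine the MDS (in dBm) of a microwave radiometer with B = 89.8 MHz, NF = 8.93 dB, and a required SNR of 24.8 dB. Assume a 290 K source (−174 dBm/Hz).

Sensitivity = −174 + 10 log₁₀(B) + NF + SNR_min
= −174 + 79.53 + 8.93 + 24.8
= −60.74 dBm → −60.7 dBm

−60.7 dBm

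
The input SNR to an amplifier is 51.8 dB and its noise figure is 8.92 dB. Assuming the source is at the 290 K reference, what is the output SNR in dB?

42.88 dB

By definition F = SNR_in/SNR_out, so in dB: SNR_out = SNR_in − NF
SNR_out = 51.8 − 8.92 = 42.88 dB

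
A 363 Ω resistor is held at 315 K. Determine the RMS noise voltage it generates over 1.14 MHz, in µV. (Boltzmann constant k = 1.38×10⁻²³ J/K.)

V_n = √(4kTRB)
4kTRB = 4 × 1.38×10⁻²³ × 315 × 3.63×10² × 1.14×10⁶ = 7.20×10⁻¹² V²
V_n = √(7.20×10⁻¹²) = 2.68×10⁻⁶ V = 2.68 µV

2.68 µV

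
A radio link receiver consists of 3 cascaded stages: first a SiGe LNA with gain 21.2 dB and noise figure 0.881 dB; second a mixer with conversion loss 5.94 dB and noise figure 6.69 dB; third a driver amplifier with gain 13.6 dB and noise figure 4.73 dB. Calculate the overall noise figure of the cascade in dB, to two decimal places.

1.18 dB

Convert to linear (a loss of L dB is a gain of −L dB): F_i = 10^(NF_i/10), G_i = 10^(G_i,dB/10)
  Stage 1: F_1 = 10^(0.881/10) = 1.225, G_1 = 10^(21.2/10) = 131.8
  Stage 2: F_2 = 10^(6.69/10) = 4.667, G_2 = 10^(−5.94/10) = 0.2547
  Stage 3: F_3 = 10^(4.73/10) = 2.972, G_3 = 10^(13.6/10) = 22.91
Friis cascade:
  F = 1.225 + (4.667 − 1)/131.8 + (2.972 − 1)/33.57 = 1.311
NF = 10 log₁₀(1.311) = 1.18 dB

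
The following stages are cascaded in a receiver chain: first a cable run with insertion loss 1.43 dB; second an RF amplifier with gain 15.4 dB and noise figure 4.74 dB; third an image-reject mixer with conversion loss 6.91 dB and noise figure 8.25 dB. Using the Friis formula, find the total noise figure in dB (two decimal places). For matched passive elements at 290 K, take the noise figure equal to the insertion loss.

Convert to linear (a loss of L dB is a gain of −L dB): F_i = 10^(NF_i/10), G_i = 10^(G_i,dB/10)
  Stage 1: F_1 = 10^(1.43/10) = 1.390, G_1 = 10^(−1.43/10) = 0.7194
  Stage 2: F_2 = 10^(4.74/10) = 2.979, G_2 = 10^(15.4/10) = 34.67
  Stage 3: F_3 = 10^(8.25/10) = 6.683, G_3 = 10^(−6.91/10) = 0.2037
Friis cascade:
  F = 1.390 + (2.979 − 1)/0.7194 + (6.683 − 1)/24.95 = 4.368
NF = 10 log₁₀(4.368) = 6.40 dB

6.40 dB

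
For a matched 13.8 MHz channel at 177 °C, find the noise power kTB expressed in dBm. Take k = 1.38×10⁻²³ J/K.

−100.7 dBm

T = 177 °C + 273.15 = 450.15 K
P_n = kTB = 1.38×10⁻²³ × 450.15 × 1.38×10⁷ = 8.57×10⁻¹⁴ W
In dBm: 10 log₁₀(8.57×10⁻¹⁴ / 10⁻³) = −100.7 dBm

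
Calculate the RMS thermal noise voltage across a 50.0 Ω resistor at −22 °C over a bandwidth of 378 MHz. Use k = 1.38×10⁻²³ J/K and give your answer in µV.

16.2 µV

T = −22 °C + 273.15 = 251.15 K
V_n = √(4kTRB)
4kTRB = 4 × 1.38×10⁻²³ × 251.15 × 5.00×10¹ × 3.78×10⁸ = 2.62×10⁻¹⁰ V²
V_n = √(2.62×10⁻¹⁰) = 1.62×10⁻⁵ V = 16.2 µV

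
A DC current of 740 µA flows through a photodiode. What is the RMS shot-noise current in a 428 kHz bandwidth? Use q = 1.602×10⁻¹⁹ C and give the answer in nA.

I_n = √(2qI·B)
2qI·B = 2 × 1.602×10⁻¹⁹ × 7.40×10⁻⁴ × 4.28×10⁵ = 1.01×10⁻¹⁶ A²
I_n = √(1.01×10⁻¹⁶) = 1.01×10⁻⁸ A = 10.1 nA

10.1 nA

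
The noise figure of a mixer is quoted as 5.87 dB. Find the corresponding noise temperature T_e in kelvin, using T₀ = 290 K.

830 K

F = 10^(5.87/10) = 3.86367
T_e = (F − 1)·T₀ = (3.86367 − 1) × 290 = 830 K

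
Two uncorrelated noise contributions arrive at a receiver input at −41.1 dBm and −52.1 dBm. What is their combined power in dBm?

−40.8 dBm

Convert to linear, add, convert back:
P₁ = 7.76×10⁻⁸ W, P₂ = 6.17×10⁻⁹ W
P_tot = 8.38×10⁻⁸ W → 10 log₁₀(P_tot / 10⁻³) = −40.8 dBm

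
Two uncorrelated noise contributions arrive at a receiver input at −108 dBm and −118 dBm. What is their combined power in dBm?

−107.6 dBm

Convert to linear, add, convert back:
P₁ = 1.58×10⁻¹⁴ W, P₂ = 1.58×10⁻¹⁵ W
P_tot = 1.74×10⁻¹⁴ W → 10 log₁₀(P_tot / 10⁻³) = −107.6 dBm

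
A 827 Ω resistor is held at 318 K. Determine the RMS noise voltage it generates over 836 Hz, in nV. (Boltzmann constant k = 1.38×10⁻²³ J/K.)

V_n = √(4kTRB)
4kTRB = 4 × 1.38×10⁻²³ × 318 × 8.27×10² × 8.36×10² = 1.21×10⁻¹⁴ V²
V_n = √(1.21×10⁻¹⁴) = 1.10×10⁻⁷ V = 110 nV

110 nV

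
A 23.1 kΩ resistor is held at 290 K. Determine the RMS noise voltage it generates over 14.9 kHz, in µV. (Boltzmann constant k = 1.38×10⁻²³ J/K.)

V_n = √(4kTRB)
4kTRB = 4 × 1.38×10⁻²³ × 290 × 2.31×10⁴ × 1.49×10⁴ = 5.51×10⁻¹² V²
V_n = √(5.51×10⁻¹²) = 2.35×10⁻⁶ V = 2.35 µV

2.35 µV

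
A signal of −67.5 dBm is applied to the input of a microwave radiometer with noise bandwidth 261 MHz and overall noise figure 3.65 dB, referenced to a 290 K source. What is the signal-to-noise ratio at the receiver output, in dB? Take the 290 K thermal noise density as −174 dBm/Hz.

18.7 dB

Noise floor: N = −174 + 10 log₁₀(B) + NF
10 log₁₀(2.61×10⁸) = 84.17 dB
N = −174 + 84.17 + 3.65 = −86.18 dBm
SNR = P_sig − N = −67.5 − (−86.18) = 18.68 dB → 18.7 dB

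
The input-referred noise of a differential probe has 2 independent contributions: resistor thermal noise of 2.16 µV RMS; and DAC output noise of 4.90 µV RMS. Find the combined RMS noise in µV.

5.35 µV

Uncorrelated sources add in power (mean-square): V_tot = √(ΣV_i²)
V_tot = √[(2.16×10⁻⁶)² + (4.90×10⁻⁶)²] = 5.35×10⁻⁶ V = 5.35 µV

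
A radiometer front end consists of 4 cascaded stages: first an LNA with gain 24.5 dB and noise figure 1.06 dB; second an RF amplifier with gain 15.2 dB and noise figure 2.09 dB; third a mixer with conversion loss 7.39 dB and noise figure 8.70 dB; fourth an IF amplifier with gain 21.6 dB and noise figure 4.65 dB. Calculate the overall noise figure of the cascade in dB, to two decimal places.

Convert to linear (a loss of L dB is a gain of −L dB): F_i = 10^(NF_i/10), G_i = 10^(G_i,dB/10)
  Stage 1: F_1 = 10^(1.06/10) = 1.276, G_1 = 10^(24.5/10) = 281.8
  Stage 2: F_2 = 10^(2.09/10) = 1.618, G_2 = 10^(15.2/10) = 33.11
  Stage 3: F_3 = 10^(8.70/10) = 7.413, G_3 = 10^(−7.39/10) = 0.1824
  Stage 4: F_4 = 10^(4.65/10) = 2.917, G_4 = 10^(21.6/10) = 144.5
Friis cascade:
  F = 1.276 + (1.618 − 1)/281.8 + (7.413 − 1)/9333 + (2.917 − 1)/1702 = 1.280
NF = 10 log₁₀(1.280) = 1.07 dB

1.07 dB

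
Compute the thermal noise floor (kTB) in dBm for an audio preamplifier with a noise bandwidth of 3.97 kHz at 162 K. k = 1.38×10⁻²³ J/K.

−140.5 dBm

P_n = kTB = 1.38×10⁻²³ × 162 × 3.97×10³ = 8.88×10⁻¹⁸ W
In dBm: 10 log₁₀(8.88×10⁻¹⁸ / 10⁻³) = −140.5 dBm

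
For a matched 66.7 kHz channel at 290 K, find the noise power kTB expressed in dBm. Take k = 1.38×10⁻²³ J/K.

−125.7 dBm

P_n = kTB = 1.38×10⁻²³ × 290 × 6.67×10⁴ = 2.67×10⁻¹⁶ W
In dBm: 10 log₁₀(2.67×10⁻¹⁶ / 10⁻³) = −125.7 dBm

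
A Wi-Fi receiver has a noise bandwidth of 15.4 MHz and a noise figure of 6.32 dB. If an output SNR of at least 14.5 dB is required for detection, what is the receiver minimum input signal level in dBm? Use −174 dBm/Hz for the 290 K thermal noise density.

−81.3 dBm

Sensitivity = −174 + 10 log₁₀(B) + NF + SNR_min
= −174 + 71.88 + 6.32 + 14.5
= −81.30 dBm → −81.3 dBm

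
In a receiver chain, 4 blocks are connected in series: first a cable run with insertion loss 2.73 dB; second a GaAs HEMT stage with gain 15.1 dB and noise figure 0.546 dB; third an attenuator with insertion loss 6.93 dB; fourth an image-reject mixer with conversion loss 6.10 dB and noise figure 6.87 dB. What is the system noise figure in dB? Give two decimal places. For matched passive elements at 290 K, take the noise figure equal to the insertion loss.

5.39 dB

Convert to linear (a loss of L dB is a gain of −L dB): F_i = 10^(NF_i/10), G_i = 10^(G_i,dB/10)
  Stage 1: F_1 = 10^(2.73/10) = 1.875, G_1 = 10^(−2.73/10) = 0.5333
  Stage 2: F_2 = 10^(0.546/10) = 1.134, G_2 = 10^(15.1/10) = 32.36
  Stage 3: F_3 = 10^(6.93/10) = 4.932, G_3 = 10^(−6.93/10) = 0.2028
  Stage 4: F_4 = 10^(6.87/10) = 4.864, G_4 = 10^(−6.10/10) = 0.2455
Friis cascade:
  F = 1.875 + (1.134 − 1)/0.5333 + (4.932 − 1)/17.26 + (4.864 − 1)/3.499 = 3.458
NF = 10 log₁₀(3.458) = 5.39 dB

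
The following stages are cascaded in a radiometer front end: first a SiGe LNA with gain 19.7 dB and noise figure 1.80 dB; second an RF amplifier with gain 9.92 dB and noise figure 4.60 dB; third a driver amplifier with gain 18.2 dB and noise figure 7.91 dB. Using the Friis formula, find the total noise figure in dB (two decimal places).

Convert to linear (a loss of L dB is a gain of −L dB): F_i = 10^(NF_i/10), G_i = 10^(G_i,dB/10)
  Stage 1: F_1 = 10^(1.80/10) = 1.514, G_1 = 10^(19.7/10) = 93.33
  Stage 2: F_2 = 10^(4.60/10) = 2.884, G_2 = 10^(9.92/10) = 9.817
  Stage 3: F_3 = 10^(7.91/10) = 6.180, G_3 = 10^(18.2/10) = 66.07
Friis cascade:
  F = 1.514 + (2.884 − 1)/93.33 + (6.180 − 1)/916.2 = 1.539
NF = 10 log₁₀(1.539) = 1.87 dB

1.87 dB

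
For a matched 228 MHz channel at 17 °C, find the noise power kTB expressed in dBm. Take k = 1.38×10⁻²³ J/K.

T = 17 °C + 273.15 = 290.15 K
P_n = kTB = 1.38×10⁻²³ × 290.15 × 2.28×10⁸ = 9.13×10⁻¹³ W
In dBm: 10 log₁₀(9.13×10⁻¹³ / 10⁻³) = −90.4 dBm

−90.4 dBm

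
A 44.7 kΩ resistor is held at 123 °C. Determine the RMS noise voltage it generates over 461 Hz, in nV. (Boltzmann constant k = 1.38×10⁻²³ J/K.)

T = 123 °C + 273.15 = 396.15 K
V_n = √(4kTRB)
4kTRB = 4 × 1.38×10⁻²³ × 396.15 × 4.47×10⁴ × 4.61×10² = 4.51×10⁻¹³ V²
V_n = √(4.51×10⁻¹³) = 6.71×10⁻⁷ V = 671 nV

671 nV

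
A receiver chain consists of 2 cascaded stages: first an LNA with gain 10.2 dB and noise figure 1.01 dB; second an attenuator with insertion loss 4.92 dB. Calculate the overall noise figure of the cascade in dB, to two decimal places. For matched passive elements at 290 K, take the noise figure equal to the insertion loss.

1.65 dB

Convert to linear (a loss of L dB is a gain of −L dB): F_i = 10^(NF_i/10), G_i = 10^(G_i,dB/10)
  Stage 1: F_1 = 10^(1.01/10) = 1.262, G_1 = 10^(10.2/10) = 10.47
  Stage 2: F_2 = 10^(4.92/10) = 3.105, G_2 = 10^(−4.92/10) = 0.3221
Friis cascade:
  F = 1.262 + (3.105 − 1)/10.47 = 1.463
NF = 10 log₁₀(1.463) = 1.65 dB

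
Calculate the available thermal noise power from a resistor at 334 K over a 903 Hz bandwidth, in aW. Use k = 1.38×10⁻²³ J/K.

4.16 aW

P_n = kTB = 1.38×10⁻²³ × 334 × 9.03×10² = 4.16×10⁻¹⁸ W = 4.16 aW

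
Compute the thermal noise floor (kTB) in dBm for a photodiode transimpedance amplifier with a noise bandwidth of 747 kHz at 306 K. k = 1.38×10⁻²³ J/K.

−115.0 dBm

P_n = kTB = 1.38×10⁻²³ × 306 × 7.47×10⁵ = 3.15×10⁻¹⁵ W
In dBm: 10 log₁₀(3.15×10⁻¹⁵ / 10⁻³) = −115.0 dBm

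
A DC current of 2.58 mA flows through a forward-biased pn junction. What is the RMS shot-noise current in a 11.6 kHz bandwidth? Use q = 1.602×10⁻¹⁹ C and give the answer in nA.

3.10 nA

I_n = √(2qI·B)
2qI·B = 2 × 1.602×10⁻¹⁹ × 2.58×10⁻³ × 1.16×10⁴ = 9.59×10⁻¹⁸ A²
I_n = √(9.59×10⁻¹⁸) = 3.10×10⁻⁹ A = 3.10 nA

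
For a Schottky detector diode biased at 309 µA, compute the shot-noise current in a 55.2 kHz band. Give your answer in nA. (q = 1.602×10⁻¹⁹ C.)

2.34 nA

I_n = √(2qI·B)
2qI·B = 2 × 1.602×10⁻¹⁹ × 3.09×10⁻⁴ × 5.52×10⁴ = 5.46×10⁻¹⁸ A²
I_n = √(5.46×10⁻¹⁸) = 2.34×10⁻⁹ A = 2.34 nA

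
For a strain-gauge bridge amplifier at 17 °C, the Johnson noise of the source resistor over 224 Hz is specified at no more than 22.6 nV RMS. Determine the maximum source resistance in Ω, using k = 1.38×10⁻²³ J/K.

T = 17 °C + 273.15 = 290.15 K
Johnson–Nyquist: V_n = √(4kTRB) ⇒ R = V_n² / (4kTB)
4kTB = 4 × 1.38×10⁻²³ × 290.15 × 2.24×10² = 3.59×10⁻¹⁸
R = (2.26×10⁻⁸)² / 3.59×10⁻¹⁸ = 1.42×10² Ω = 142 Ω

142 Ω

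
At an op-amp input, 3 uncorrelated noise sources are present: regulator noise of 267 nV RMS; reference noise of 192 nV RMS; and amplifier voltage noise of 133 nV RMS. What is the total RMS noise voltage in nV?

Uncorrelated sources add in power (mean-square): V_tot = √(ΣV_i²)
V_tot = √[(2.67×10⁻⁷)² + (1.92×10⁻⁷)² + (1.33×10⁻⁷)²] = 3.55×10⁻⁷ V = 355 nV

355 nV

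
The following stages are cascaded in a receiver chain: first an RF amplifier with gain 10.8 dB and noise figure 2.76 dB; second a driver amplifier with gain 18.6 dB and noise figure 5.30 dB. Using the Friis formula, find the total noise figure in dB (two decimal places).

Convert to linear (a loss of L dB is a gain of −L dB): F_i = 10^(NF_i/10), G_i = 10^(G_i,dB/10)
  Stage 1: F_1 = 10^(2.76/10) = 1.888, G_1 = 10^(10.8/10) = 12.02
  Stage 2: F_2 = 10^(5.30/10) = 3.388, G_2 = 10^(18.6/10) = 72.44
Friis cascade:
  F = 1.888 + (3.388 − 1)/12.02 = 2.087
NF = 10 log₁₀(2.087) = 3.19 dB

3.19 dB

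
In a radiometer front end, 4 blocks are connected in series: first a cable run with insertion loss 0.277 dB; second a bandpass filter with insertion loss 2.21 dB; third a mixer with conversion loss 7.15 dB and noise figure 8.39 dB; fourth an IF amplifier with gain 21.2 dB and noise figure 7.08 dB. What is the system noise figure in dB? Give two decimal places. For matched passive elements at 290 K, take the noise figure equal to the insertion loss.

Convert to linear (a loss of L dB is a gain of −L dB): F_i = 10^(NF_i/10), G_i = 10^(G_i,dB/10)
  Stage 1: F_1 = 10^(0.277/10) = 1.066, G_1 = 10^(−0.277/10) = 0.9382
  Stage 2: F_2 = 10^(2.21/10) = 1.663, G_2 = 10^(−2.21/10) = 0.6012
  Stage 3: F_3 = 10^(8.39/10) = 6.902, G_3 = 10^(−7.15/10) = 0.1928
  Stage 4: F_4 = 10^(7.08/10) = 5.105, G_4 = 10^(21.2/10) = 131.8
Friis cascade:
  F = 1.066 + (1.663 − 1)/0.9382 + (6.902 − 1)/0.5640 + (5.105 − 1)/0.1087 = 50.00
NF = 10 log₁₀(50.00) = 16.99 dB

16.99 dB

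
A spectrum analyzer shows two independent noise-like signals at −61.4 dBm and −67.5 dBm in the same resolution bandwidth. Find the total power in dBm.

−60.4 dBm

Convert to linear, add, convert back:
P₁ = 7.24×10⁻¹⁰ W, P₂ = 1.78×10⁻¹⁰ W
P_tot = 9.02×10⁻¹⁰ W → 10 log₁₀(P_tot / 10⁻³) = −60.4 dBm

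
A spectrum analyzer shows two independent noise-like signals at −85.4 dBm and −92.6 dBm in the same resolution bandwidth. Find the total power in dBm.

Convert to linear, add, convert back:
P₁ = 2.88×10⁻¹² W, P₂ = 5.50×10⁻¹³ W
P_tot = 3.43×10⁻¹² W → 10 log₁₀(P_tot / 10⁻³) = −84.6 dBm

−84.6 dBm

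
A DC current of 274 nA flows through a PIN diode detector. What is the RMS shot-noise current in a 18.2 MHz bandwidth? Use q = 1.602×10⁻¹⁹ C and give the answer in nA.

1.26 nA

I_n = √(2qI·B)
2qI·B = 2 × 1.602×10⁻¹⁹ × 2.74×10⁻⁷ × 1.82×10⁷ = 1.60×10⁻¹⁸ A²
I_n = √(1.60×10⁻¹⁸) = 1.26×10⁻⁹ A = 1.26 nA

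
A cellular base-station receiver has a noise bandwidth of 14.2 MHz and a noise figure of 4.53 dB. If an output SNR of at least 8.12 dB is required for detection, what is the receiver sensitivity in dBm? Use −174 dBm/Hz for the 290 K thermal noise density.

−89.8 dBm

Sensitivity = −174 + 10 log₁₀(B) + NF + SNR_min
= −174 + 71.52 + 4.53 + 8.12
= −89.83 dBm → −89.8 dBm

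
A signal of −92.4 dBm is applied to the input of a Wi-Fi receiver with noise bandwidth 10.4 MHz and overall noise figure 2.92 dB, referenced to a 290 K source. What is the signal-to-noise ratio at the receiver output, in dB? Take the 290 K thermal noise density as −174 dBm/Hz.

Noise floor: N = −174 + 10 log₁₀(B) + NF
10 log₁₀(1.04×10⁷) = 70.17 dB
N = −174 + 70.17 + 2.92 = −100.91 dBm
SNR = P_sig − N = −92.4 − (−100.91) = 8.51 dB → 8.5 dB

8.5 dB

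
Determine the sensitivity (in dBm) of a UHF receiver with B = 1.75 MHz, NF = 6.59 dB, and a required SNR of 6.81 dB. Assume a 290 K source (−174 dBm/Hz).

−98.2 dBm

Sensitivity = −174 + 10 log₁₀(B) + NF + SNR_min
= −174 + 62.43 + 6.59 + 6.81
= −98.17 dBm → −98.2 dBm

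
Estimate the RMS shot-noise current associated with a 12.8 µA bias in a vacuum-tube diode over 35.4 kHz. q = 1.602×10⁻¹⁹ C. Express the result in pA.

381 pA

I_n = √(2qI·B)
2qI·B = 2 × 1.602×10⁻¹⁹ × 1.28×10⁻⁵ × 3.54×10⁴ = 1.45×10⁻¹⁹ A²
I_n = √(1.45×10⁻¹⁹) = 3.81×10⁻¹⁰ A = 381 pA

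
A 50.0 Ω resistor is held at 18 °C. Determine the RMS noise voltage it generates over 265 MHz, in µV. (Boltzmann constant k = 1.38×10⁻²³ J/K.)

14.6 µV

T = 18 °C + 273.15 = 291.15 K
V_n = √(4kTRB)
4kTRB = 4 × 1.38×10⁻²³ × 291.15 × 5.00×10¹ × 2.65×10⁸ = 2.13×10⁻¹⁰ V²
V_n = √(2.13×10⁻¹⁰) = 1.46×10⁻⁵ V = 14.6 µV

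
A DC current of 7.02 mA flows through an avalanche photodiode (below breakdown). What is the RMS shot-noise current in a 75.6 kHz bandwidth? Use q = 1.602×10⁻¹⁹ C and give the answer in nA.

I_n = √(2qI·B)
2qI·B = 2 × 1.602×10⁻¹⁹ × 7.02×10⁻³ × 7.56×10⁴ = 1.70×10⁻¹⁶ A²
I_n = √(1.70×10⁻¹⁶) = 1.30×10⁻⁸ A = 13.0 nA

13.0 nA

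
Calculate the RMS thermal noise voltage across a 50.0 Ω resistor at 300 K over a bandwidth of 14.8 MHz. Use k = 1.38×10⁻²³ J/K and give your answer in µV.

3.50 µV

V_n = √(4kTRB)
4kTRB = 4 × 1.38×10⁻²³ × 300 × 5.00×10¹ × 1.48×10⁷ = 1.23×10⁻¹¹ V²
V_n = √(1.23×10⁻¹¹) = 3.50×10⁻⁶ V = 3.50 µV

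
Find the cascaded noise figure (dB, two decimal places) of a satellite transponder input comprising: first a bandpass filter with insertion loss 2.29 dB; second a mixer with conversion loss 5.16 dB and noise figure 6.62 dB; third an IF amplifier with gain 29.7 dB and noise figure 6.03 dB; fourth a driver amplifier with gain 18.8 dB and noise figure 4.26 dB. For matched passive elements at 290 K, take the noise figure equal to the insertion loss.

13.89 dB

Convert to linear (a loss of L dB is a gain of −L dB): F_i = 10^(NF_i/10), G_i = 10^(G_i,dB/10)
  Stage 1: F_1 = 10^(2.29/10) = 1.694, G_1 = 10^(−2.29/10) = 0.5902
  Stage 2: F_2 = 10^(6.62/10) = 4.592, G_2 = 10^(−5.16/10) = 0.3048
  Stage 3: F_3 = 10^(6.03/10) = 4.009, G_3 = 10^(29.7/10) = 933.3
  Stage 4: F_4 = 10^(4.26/10) = 2.667, G_4 = 10^(18.8/10) = 75.86
Friis cascade:
  F = 1.694 + (4.592 − 1)/0.5902 + (4.009 − 1)/0.1799 + (2.667 − 1)/167.9 = 24.52
NF = 10 log₁₀(24.52) = 13.89 dB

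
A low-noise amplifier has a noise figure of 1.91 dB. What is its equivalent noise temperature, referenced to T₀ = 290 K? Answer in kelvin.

F = 10^(1.91/10) = 1.55239
T_e = (F − 1)·T₀ = (1.55239 − 1) × 290 = 160 K

160 K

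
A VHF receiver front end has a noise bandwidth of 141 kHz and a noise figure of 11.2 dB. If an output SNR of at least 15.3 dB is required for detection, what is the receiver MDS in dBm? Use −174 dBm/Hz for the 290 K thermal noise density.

−96.0 dBm

Sensitivity = −174 + 10 log₁₀(B) + NF + SNR_min
= −174 + 51.49 + 11.2 + 15.3
= −96.01 dBm → −96.0 dBm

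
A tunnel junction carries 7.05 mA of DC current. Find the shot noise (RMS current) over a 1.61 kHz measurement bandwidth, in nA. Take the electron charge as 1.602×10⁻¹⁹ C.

I_n = √(2qI·B)
2qI·B = 2 × 1.602×10⁻¹⁹ × 7.05×10⁻³ × 1.61×10³ = 3.64×10⁻¹⁸ A²
I_n = √(3.64×10⁻¹⁸) = 1.91×10⁻⁹ A = 1.91 nA

1.91 nA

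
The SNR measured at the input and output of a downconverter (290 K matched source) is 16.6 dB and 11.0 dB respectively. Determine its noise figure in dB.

NF (dB) = SNR_in(dB) − SNR_out(dB) when the source is at T₀
NF = 16.6 − 11.0 = 5.6 dB

5.6 dB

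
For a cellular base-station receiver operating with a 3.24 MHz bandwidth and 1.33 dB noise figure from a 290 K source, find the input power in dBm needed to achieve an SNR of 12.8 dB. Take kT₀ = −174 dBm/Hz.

−94.8 dBm

Sensitivity = −174 + 10 log₁₀(B) + NF + SNR_min
= −174 + 65.11 + 1.33 + 12.8
= −94.76 dBm → −94.8 dBm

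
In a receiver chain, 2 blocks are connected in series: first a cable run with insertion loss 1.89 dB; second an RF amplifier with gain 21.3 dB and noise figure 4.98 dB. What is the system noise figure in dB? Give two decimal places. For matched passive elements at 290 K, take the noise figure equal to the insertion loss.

Convert to linear (a loss of L dB is a gain of −L dB): F_i = 10^(NF_i/10), G_i = 10^(G_i,dB/10)
  Stage 1: F_1 = 10^(1.89/10) = 1.545, G_1 = 10^(−1.89/10) = 0.6471
  Stage 2: F_2 = 10^(4.98/10) = 3.148, G_2 = 10^(21.3/10) = 134.9
Friis cascade:
  F = 1.545 + (3.148 − 1)/0.6471 = 4.864
NF = 10 log₁₀(4.864) = 6.87 dB

6.87 dB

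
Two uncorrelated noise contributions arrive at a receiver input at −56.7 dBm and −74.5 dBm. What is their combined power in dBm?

Convert to linear, add, convert back:
P₁ = 2.14×10⁻⁹ W, P₂ = 3.55×10⁻¹¹ W
P_tot = 2.17×10⁻⁹ W → 10 log₁₀(P_tot / 10⁻³) = −56.6 dBm

−56.6 dBm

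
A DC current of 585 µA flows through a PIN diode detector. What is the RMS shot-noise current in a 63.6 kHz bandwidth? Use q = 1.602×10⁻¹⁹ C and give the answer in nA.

I_n = √(2qI·B)
2qI·B = 2 × 1.602×10⁻¹⁹ × 5.85×10⁻⁴ × 6.36×10⁴ = 1.19×10⁻¹⁷ A²
I_n = √(1.19×10⁻¹⁷) = 3.45×10⁻⁹ A = 3.45 nA

3.45 nA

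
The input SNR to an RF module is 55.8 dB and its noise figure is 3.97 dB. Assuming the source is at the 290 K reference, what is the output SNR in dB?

By definition F = SNR_in/SNR_out, so in dB: SNR_out = SNR_in − NF
SNR_out = 55.8 − 3.97 = 51.83 dB

51.83 dB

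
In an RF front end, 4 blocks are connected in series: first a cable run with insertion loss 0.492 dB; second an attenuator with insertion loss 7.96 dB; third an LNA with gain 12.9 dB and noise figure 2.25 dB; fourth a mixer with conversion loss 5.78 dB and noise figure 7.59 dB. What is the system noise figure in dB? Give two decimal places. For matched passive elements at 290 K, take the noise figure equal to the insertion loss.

Convert to linear (a loss of L dB is a gain of −L dB): F_i = 10^(NF_i/10), G_i = 10^(G_i,dB/10)
  Stage 1: F_1 = 10^(0.492/10) = 1.120, G_1 = 10^(−0.492/10) = 0.8929
  Stage 2: F_2 = 10^(7.96/10) = 6.252, G_2 = 10^(−7.96/10) = 0.1600
  Stage 3: F_3 = 10^(2.25/10) = 1.679, G_3 = 10^(12.9/10) = 19.50
  Stage 4: F_4 = 10^(7.59/10) = 5.741, G_4 = 10^(−5.78/10) = 0.2642
Friis cascade:
  F = 1.120 + (6.252 − 1)/0.8929 + (1.679 − 1)/0.1428 + (5.741 − 1)/2.785 = 13.46
NF = 10 log₁₀(13.46) = 11.29 dB

11.29 dB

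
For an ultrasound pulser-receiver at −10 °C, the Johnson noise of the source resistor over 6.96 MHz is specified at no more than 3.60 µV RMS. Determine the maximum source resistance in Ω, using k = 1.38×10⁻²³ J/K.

T = −10 °C + 273.15 = 263.15 K
Johnson–Nyquist: V_n = √(4kTRB) ⇒ R = V_n² / (4kTB)
4kTB = 4 × 1.38×10⁻²³ × 263.15 × 6.96×10⁶ = 1.01×10⁻¹³
R = (3.60×10⁻⁶)² / 1.01×10⁻¹³ = 1.28×10² Ω = 128 Ω

128 Ω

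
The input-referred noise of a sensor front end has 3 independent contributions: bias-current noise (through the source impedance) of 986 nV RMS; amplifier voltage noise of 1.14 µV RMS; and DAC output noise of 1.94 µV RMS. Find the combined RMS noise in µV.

Uncorrelated sources add in power (mean-square): V_tot = √(ΣV_i²)
V_tot = √[(9.86×10⁻⁷)² + (1.14×10⁻⁶)² + (1.94×10⁻⁶)²] = 2.46×10⁻⁶ V = 2.46 µV

2.46 µV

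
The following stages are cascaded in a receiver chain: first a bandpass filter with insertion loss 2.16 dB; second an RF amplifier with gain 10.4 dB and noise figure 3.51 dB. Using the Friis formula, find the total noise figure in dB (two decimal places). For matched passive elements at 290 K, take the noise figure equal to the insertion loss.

5.67 dB

Convert to linear (a loss of L dB is a gain of −L dB): F_i = 10^(NF_i/10), G_i = 10^(G_i,dB/10)
  Stage 1: F_1 = 10^(2.16/10) = 1.644, G_1 = 10^(−2.16/10) = 0.6081
  Stage 2: F_2 = 10^(3.51/10) = 2.244, G_2 = 10^(10.4/10) = 10.96
Friis cascade:
  F = 1.644 + (2.244 − 1)/0.6081 = 3.690
NF = 10 log₁₀(3.690) = 5.67 dB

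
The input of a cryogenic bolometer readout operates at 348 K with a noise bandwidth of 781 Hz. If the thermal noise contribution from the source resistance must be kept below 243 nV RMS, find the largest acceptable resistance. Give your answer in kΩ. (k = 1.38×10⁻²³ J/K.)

3.94 kΩ

Johnson–Nyquist: V_n = √(4kTRB) ⇒ R = V_n² / (4kTB)
4kTB = 4 × 1.38×10⁻²³ × 348 × 7.81×10² = 1.50×10⁻¹⁷
R = (2.43×10⁻⁷)² / 1.50×10⁻¹⁷ = 3.94×10³ Ω = 3.94 kΩ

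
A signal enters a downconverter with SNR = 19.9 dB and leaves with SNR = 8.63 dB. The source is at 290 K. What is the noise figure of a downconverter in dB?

NF (dB) = SNR_in(dB) − SNR_out(dB) when the source is at T₀
NF = 19.9 − 8.63 = 11.27 dB

11.27 dB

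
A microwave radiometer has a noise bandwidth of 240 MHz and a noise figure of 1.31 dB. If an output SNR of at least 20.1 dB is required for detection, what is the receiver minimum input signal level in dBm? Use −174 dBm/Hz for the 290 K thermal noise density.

−68.8 dBm

Sensitivity = −174 + 10 log₁₀(B) + NF + SNR_min
= −174 + 83.8 + 1.31 + 20.1
= −68.79 dBm → −68.8 dBm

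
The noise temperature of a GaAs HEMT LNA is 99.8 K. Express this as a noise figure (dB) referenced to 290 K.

1.28 dB

F = 1 + T_e/T₀ = 1 + 99.8/290 = 1.34414
NF = 10 log₁₀(1.34414) = 1.28 dB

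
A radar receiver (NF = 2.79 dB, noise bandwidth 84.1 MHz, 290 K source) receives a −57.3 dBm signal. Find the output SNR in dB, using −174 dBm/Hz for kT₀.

Noise floor: N = −174 + 10 log₁₀(B) + NF
10 log₁₀(8.41×10⁷) = 79.25 dB
N = −174 + 79.25 + 2.79 = −91.96 dBm
SNR = P_sig − N = −57.3 − (−91.96) = 34.66 dB → 34.7 dB

34.7 dB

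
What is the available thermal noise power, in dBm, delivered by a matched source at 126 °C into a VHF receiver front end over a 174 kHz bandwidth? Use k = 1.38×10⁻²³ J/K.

−120.2 dBm

T = 126 °C + 273.15 = 399.15 K
P_n = kTB = 1.38×10⁻²³ × 399.15 × 1.74×10⁵ = 9.58×10⁻¹⁶ W
In dBm: 10 log₁₀(9.58×10⁻¹⁶ / 10⁻³) = −120.2 dBm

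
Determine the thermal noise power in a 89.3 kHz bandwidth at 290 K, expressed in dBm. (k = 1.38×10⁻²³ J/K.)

−124.5 dBm

P_n = kTB = 1.38×10⁻²³ × 290 × 8.93×10⁴ = 3.57×10⁻¹⁶ W
In dBm: 10 log₁₀(3.57×10⁻¹⁶ / 10⁻³) = −124.5 dBm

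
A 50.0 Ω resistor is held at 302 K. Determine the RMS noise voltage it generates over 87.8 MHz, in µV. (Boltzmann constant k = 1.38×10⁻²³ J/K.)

8.55 µV

V_n = √(4kTRB)
4kTRB = 4 × 1.38×10⁻²³ × 302 × 5.00×10¹ × 8.78×10⁷ = 7.32×10⁻¹¹ V²
V_n = √(7.32×10⁻¹¹) = 8.55×10⁻⁶ V = 8.55 µV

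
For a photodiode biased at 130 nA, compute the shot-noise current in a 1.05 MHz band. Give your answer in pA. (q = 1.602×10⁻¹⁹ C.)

209 pA

I_n = √(2qI·B)
2qI·B = 2 × 1.602×10⁻¹⁹ × 1.30×10⁻⁷ × 1.05×10⁶ = 4.37×10⁻²⁰ A²
I_n = √(4.37×10⁻²⁰) = 2.09×10⁻¹⁰ A = 209 pA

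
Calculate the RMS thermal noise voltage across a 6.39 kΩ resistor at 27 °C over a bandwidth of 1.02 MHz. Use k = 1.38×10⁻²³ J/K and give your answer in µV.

10.4 µV

T = 27 °C + 273.15 = 300.15 K
V_n = √(4kTRB)
4kTRB = 4 × 1.38×10⁻²³ × 300.15 × 6.39×10³ × 1.02×10⁶ = 1.08×10⁻¹⁰ V²
V_n = √(1.08×10⁻¹⁰) = 1.04×10⁻⁵ V = 10.4 µV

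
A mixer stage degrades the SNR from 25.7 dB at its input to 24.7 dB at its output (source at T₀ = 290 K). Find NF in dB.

1.0 dB

NF (dB) = SNR_in(dB) − SNR_out(dB) when the source is at T₀
NF = 25.7 − 24.7 = 1.0 dB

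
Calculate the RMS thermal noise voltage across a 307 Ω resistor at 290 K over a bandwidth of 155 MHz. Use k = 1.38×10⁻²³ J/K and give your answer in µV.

27.6 µV

V_n = √(4kTRB)
4kTRB = 4 × 1.38×10⁻²³ × 290 × 3.07×10² × 1.55×10⁸ = 7.62×10⁻¹⁰ V²
V_n = √(7.62×10⁻¹⁰) = 2.76×10⁻⁵ V = 27.6 µV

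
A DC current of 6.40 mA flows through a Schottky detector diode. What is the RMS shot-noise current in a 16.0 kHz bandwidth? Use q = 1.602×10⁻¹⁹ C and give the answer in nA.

5.73 nA

I_n = √(2qI·B)
2qI·B = 2 × 1.602×10⁻¹⁹ × 6.40×10⁻³ × 1.60×10⁴ = 3.28×10⁻¹⁷ A²
I_n = √(3.28×10⁻¹⁷) = 5.73×10⁻⁹ A = 5.73 nA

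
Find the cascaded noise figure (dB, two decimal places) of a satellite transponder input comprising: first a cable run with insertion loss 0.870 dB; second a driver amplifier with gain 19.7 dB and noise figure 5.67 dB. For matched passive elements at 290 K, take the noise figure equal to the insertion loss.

6.54 dB

Convert to linear (a loss of L dB is a gain of −L dB): F_i = 10^(NF_i/10), G_i = 10^(G_i,dB/10)
  Stage 1: F_1 = 10^(0.870/10) = 1.222, G_1 = 10^(−0.870/10) = 0.8185
  Stage 2: F_2 = 10^(5.67/10) = 3.690, G_2 = 10^(19.7/10) = 93.33
Friis cascade:
  F = 1.222 + (3.690 − 1)/0.8185 = 4.508
NF = 10 log₁₀(4.508) = 6.54 dB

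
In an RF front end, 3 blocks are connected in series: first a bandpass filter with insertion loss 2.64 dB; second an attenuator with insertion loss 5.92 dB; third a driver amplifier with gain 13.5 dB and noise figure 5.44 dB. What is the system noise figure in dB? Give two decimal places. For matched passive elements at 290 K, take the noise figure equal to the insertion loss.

Convert to linear (a loss of L dB is a gain of −L dB): F_i = 10^(NF_i/10), G_i = 10^(G_i,dB/10)
  Stage 1: F_1 = 10^(2.64/10) = 1.837, G_1 = 10^(−2.64/10) = 0.5445
  Stage 2: F_2 = 10^(5.92/10) = 3.908, G_2 = 10^(−5.92/10) = 0.2559
  Stage 3: F_3 = 10^(5.44/10) = 3.499, G_3 = 10^(13.5/10) = 22.39
Friis cascade:
  F = 1.837 + (3.908 − 1)/0.5445 + (3.499 − 1)/0.1393 = 25.12
NF = 10 log₁₀(25.12) = 14.00 dB

14.00 dB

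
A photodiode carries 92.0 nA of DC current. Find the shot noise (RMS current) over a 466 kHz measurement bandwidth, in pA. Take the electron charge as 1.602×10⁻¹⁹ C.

117 pA

I_n = √(2qI·B)
2qI·B = 2 × 1.602×10⁻¹⁹ × 9.20×10⁻⁸ × 4.66×10⁵ = 1.37×10⁻²⁰ A²
I_n = √(1.37×10⁻²⁰) = 1.17×10⁻¹⁰ A = 117 pA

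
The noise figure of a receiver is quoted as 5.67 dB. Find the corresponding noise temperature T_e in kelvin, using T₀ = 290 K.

F = 10^(5.67/10) = 3.68978
T_e = (F − 1)·T₀ = (3.68978 − 1) × 290 = 780 K

780 K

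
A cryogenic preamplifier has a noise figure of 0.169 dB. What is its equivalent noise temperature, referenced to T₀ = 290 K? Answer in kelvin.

F = 10^(0.169/10) = 1.03968
T_e = (F − 1)·T₀ = (1.03968 − 1) × 290 = 11.5 K

11.5 K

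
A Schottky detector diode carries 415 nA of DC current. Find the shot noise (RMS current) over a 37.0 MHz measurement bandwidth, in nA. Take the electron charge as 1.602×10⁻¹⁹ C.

I_n = √(2qI·B)
2qI·B = 2 × 1.602×10⁻¹⁹ × 4.15×10⁻⁷ × 3.70×10⁷ = 4.92×10⁻¹⁸ A²
I_n = √(4.92×10⁻¹⁸) = 2.22×10⁻⁹ A = 2.22 nA

2.22 nA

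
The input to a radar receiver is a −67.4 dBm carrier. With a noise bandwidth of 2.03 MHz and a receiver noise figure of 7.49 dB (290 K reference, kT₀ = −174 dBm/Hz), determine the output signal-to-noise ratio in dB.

36.0 dB

Noise floor: N = −174 + 10 log₁₀(B) + NF
10 log₁₀(2.03×10⁶) = 63.07 dB
N = −174 + 63.07 + 7.49 = −103.44 dBm
SNR = P_sig − N = −67.4 − (−103.44) = 36.04 dB → 36.0 dB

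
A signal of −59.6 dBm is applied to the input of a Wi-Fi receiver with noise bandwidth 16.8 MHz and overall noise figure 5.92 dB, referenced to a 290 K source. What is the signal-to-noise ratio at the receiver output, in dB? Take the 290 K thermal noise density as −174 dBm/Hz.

Noise floor: N = −174 + 10 log₁₀(B) + NF
10 log₁₀(1.68×10⁷) = 72.25 dB
N = −174 + 72.25 + 5.92 = −95.83 dBm
SNR = P_sig − N = −59.6 − (−95.83) = 36.23 dB → 36.2 dB

36.2 dB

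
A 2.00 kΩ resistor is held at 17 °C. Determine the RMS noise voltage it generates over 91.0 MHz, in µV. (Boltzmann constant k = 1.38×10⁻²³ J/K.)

T = 17 °C + 273.15 = 290.15 K
V_n = √(4kTRB)
4kTRB = 4 × 1.38×10⁻²³ × 290.15 × 2.00×10³ × 9.10×10⁷ = 2.91×10⁻⁹ V²
V_n = √(2.91×10⁻⁹) = 5.40×10⁻⁵ V = 54.0 µV

54.0 µV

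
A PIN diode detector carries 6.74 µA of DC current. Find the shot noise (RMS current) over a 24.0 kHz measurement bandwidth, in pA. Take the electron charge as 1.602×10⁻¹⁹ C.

I_n = √(2qI·B)
2qI·B = 2 × 1.602×10⁻¹⁹ × 6.74×10⁻⁶ × 2.40×10⁴ = 5.18×10⁻²⁰ A²
I_n = √(5.18×10⁻²⁰) = 2.28×10⁻¹⁰ A = 228 pA

228 pA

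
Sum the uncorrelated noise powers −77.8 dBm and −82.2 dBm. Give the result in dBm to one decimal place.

−76.5 dBm

Convert to linear, add, convert back:
P₁ = 1.66×10⁻¹¹ W, P₂ = 6.03×10⁻¹² W
P_tot = 2.26×10⁻¹¹ W → 10 log₁₀(P_tot / 10⁻³) = −76.5 dBm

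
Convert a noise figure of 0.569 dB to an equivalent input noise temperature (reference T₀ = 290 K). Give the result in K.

40.6 K

F = 10^(0.569/10) = 1.13999
T_e = (F − 1)·T₀ = (1.13999 − 1) × 290 = 40.6 K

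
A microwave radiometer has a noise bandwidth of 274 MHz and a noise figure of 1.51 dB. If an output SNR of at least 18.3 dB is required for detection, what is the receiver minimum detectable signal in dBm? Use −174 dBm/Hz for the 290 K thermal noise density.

Sensitivity = −174 + 10 log₁₀(B) + NF + SNR_min
= −174 + 84.38 + 1.51 + 18.3
= −69.81 dBm → −69.8 dBm

−69.8 dBm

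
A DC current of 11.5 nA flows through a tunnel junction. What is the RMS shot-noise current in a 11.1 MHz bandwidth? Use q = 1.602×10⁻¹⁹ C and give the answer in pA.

202 pA

I_n = √(2qI·B)
2qI·B = 2 × 1.602×10⁻¹⁹ × 1.15×10⁻⁸ × 1.11×10⁷ = 4.09×10⁻²⁰ A²
I_n = √(4.09×10⁻²⁰) = 2.02×10⁻¹⁰ A = 202 pA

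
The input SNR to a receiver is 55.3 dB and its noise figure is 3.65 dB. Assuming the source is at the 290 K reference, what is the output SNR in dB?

By definition F = SNR_in/SNR_out, so in dB: SNR_out = SNR_in − NF
SNR_out = 55.3 − 3.65 = 51.65 dB

51.65 dB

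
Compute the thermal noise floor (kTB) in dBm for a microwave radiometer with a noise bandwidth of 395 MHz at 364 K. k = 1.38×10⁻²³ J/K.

P_n = kTB = 1.38×10⁻²³ × 364 × 3.95×10⁸ = 1.98×10⁻¹² W
In dBm: 10 log₁₀(1.98×10⁻¹² / 10⁻³) = −87.0 dBm

−87.0 dBm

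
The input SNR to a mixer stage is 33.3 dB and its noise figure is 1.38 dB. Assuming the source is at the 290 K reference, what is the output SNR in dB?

By definition F = SNR_in/SNR_out, so in dB: SNR_out = SNR_in − NF
SNR_out = 33.3 − 1.38 = 31.92 dB

31.92 dB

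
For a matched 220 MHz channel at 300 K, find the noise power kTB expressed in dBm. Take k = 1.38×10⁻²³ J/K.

P_n = kTB = 1.38×10⁻²³ × 300 × 2.20×10⁸ = 9.11×10⁻¹³ W
In dBm: 10 log₁₀(9.11×10⁻¹³ / 10⁻³) = −90.4 dBm

−90.4 dBm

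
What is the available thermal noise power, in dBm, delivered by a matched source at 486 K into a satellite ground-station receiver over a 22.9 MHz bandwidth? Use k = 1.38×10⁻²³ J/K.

P_n = kTB = 1.38×10⁻²³ × 486 × 2.29×10⁷ = 1.54×10⁻¹³ W
In dBm: 10 log₁₀(1.54×10⁻¹³ / 10⁻³) = −98.1 dBm

−98.1 dBm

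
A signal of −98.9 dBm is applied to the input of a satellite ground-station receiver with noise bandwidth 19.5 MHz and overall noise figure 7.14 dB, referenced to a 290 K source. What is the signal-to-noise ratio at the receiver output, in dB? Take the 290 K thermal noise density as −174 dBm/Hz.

−4.9 dB

Noise floor: N = −174 + 10 log₁₀(B) + NF
10 log₁₀(1.95×10⁷) = 72.9 dB
N = −174 + 72.9 + 7.14 = −93.96 dBm
SNR = P_sig − N = −98.9 − (−93.96) = −4.94 dB → −4.9 dB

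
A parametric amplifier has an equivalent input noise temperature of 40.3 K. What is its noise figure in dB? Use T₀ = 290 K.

F = 1 + T_e/T₀ = 1 + 40.3/290 = 1.13897
NF = 10 log₁₀(1.13897) = 0.565 dB

0.565 dB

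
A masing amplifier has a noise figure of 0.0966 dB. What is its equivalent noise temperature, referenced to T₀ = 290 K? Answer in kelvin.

6.52 K

F = 10^(0.0966/10) = 1.02249
T_e = (F − 1)·T₀ = (1.02249 − 1) × 290 = 6.52 K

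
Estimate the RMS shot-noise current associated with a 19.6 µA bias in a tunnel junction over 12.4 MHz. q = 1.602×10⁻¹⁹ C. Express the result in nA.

8.82 nA

I_n = √(2qI·B)
2qI·B = 2 × 1.602×10⁻¹⁹ × 1.96×10⁻⁵ × 1.24×10⁷ = 7.79×10⁻¹⁷ A²
I_n = √(7.79×10⁻¹⁷) = 8.82×10⁻⁹ A = 8.82 nA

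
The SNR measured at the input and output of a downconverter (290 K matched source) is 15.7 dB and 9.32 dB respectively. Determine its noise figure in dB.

NF (dB) = SNR_in(dB) − SNR_out(dB) when the source is at T₀
NF = 15.7 − 9.32 = 6.38 dB

6.38 dB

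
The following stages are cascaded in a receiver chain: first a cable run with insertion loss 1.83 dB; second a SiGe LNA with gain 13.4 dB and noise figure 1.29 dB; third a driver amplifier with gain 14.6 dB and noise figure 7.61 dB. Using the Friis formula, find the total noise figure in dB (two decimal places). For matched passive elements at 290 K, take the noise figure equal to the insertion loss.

Convert to linear (a loss of L dB is a gain of −L dB): F_i = 10^(NF_i/10), G_i = 10^(G_i,dB/10)
  Stage 1: F_1 = 10^(1.83/10) = 1.524, G_1 = 10^(−1.83/10) = 0.6561
  Stage 2: F_2 = 10^(1.29/10) = 1.346, G_2 = 10^(13.4/10) = 21.88
  Stage 3: F_3 = 10^(7.61/10) = 5.768, G_3 = 10^(14.6/10) = 28.84
Friis cascade:
  F = 1.524 + (1.346 − 1)/0.6561 + (5.768 − 1)/14.35 = 2.383
NF = 10 log₁₀(2.383) = 3.77 dB

3.77 dB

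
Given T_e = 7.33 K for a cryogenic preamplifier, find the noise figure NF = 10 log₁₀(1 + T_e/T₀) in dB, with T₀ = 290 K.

0.108 dB

F = 1 + T_e/T₀ = 1 + 7.33/290 = 1.02528
NF = 10 log₁₀(1.02528) = 0.108 dB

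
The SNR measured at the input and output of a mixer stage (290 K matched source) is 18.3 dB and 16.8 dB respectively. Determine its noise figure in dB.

1.5 dB

NF (dB) = SNR_in(dB) − SNR_out(dB) when the source is at T₀
NF = 18.3 − 16.8 = 1.5 dB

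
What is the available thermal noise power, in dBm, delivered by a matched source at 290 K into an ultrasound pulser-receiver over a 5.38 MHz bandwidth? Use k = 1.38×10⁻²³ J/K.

P_n = kTB = 1.38×10⁻²³ × 290 × 5.38×10⁶ = 2.15×10⁻¹⁴ W
In dBm: 10 log₁₀(2.15×10⁻¹⁴ / 10⁻³) = −106.7 dBm

−106.7 dBm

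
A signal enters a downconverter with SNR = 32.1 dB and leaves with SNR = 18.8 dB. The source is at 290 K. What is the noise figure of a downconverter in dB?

NF (dB) = SNR_in(dB) − SNR_out(dB) when the source is at T₀
NF = 32.1 − 18.8 = 13.3 dB

13.3 dB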